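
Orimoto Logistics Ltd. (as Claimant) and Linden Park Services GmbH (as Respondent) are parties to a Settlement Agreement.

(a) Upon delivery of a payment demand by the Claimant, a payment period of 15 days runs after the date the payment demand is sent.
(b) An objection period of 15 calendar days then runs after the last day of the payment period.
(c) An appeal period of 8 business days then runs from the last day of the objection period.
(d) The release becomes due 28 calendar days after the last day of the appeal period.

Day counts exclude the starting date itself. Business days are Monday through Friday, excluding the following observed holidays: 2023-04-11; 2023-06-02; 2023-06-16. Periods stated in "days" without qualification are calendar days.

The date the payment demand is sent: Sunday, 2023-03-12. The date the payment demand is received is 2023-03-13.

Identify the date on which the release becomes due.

2023-05-19

Adding 15 calendar days to 2023-03-12 gives 2023-03-27, which is the last day of the payment period.
The last day of the objection period: 2023-03-27 + 15 days = 2023-04-11.
The last day of the appeal period: counting 8 business days from Tuesday, 2023-04-11 (Apr 12, Apr 13, Apr 14, Apr 17, Apr 18, Apr 19, Apr 20, Apr 21, skipping weekends) reaches Friday, 2023-04-21.
Adding 28 calendar days to 2023-04-21 gives 2023-05-19, which is the date on which the release becomes due.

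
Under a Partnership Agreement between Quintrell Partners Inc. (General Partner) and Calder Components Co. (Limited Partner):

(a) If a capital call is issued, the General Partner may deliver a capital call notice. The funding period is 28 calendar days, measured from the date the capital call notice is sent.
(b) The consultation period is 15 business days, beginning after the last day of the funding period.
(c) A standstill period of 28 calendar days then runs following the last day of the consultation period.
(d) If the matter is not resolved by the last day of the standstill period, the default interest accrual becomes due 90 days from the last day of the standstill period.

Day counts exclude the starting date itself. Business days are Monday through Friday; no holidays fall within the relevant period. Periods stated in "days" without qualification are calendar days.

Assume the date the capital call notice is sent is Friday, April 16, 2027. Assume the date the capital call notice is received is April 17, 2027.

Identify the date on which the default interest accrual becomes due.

September 30, 2027

The last day of the funding period: 28 calendar days after April 16, 2027 is May 14, 2027.
From Friday, May 14, 2027, 15 business days (May 17, May 18, May 19, May 20, …, Jun 2, Jun 3, Jun 4, skipping weekends) brings us to Friday, June 4, 2027, which is the last day of the consultation period.
The last day of the standstill period: June 4, 2027 + 28 days = July 2, 2027.
The date on which the default interest accrual becomes due: 90 calendar days after July 2, 2027 is September 30, 2027.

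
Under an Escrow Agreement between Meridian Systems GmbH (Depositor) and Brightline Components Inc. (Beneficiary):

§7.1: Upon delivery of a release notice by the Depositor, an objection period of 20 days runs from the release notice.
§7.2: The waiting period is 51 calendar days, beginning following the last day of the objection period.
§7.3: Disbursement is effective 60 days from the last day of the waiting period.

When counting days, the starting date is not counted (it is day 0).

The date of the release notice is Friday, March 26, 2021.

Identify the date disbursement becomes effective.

The last day of the objection period: March 26, 2021 + 20 days = April 15, 2021.
The last day of the waiting period: April 15, 2021 + 51 days = June 5, 2021.
The date disbursement becomes effective: 60 calendar days after June 5, 2021 is August 4, 2021.

August 4, 2021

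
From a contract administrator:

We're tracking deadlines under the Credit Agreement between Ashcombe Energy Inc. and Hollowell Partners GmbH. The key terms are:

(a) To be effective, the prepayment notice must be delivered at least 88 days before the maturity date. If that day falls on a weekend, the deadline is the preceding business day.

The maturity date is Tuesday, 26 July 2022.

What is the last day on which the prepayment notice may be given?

Counting back 88 calendar days from 26 July 2022 gives 29 April 2022. That is a Friday, so no adjustment is needed.

29 April 2022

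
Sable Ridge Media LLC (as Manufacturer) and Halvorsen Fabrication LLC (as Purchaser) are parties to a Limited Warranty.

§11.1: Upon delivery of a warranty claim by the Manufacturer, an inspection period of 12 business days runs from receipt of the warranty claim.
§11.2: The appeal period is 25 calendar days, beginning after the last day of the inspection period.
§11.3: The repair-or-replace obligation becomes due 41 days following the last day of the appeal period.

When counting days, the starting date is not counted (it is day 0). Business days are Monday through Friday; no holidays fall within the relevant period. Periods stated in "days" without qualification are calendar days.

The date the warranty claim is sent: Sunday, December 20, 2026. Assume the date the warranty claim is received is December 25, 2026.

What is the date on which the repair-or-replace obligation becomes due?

The last day of the inspection period: counting 12 business days from Friday, December 25, 2026 (Dec 28, Dec 29, Dec 30, Dec 31, …, Jan 8, Jan 11, Jan 12, skipping weekends) reaches Tuesday, January 12, 2027.
The last day of the appeal period: January 12, 2027 + 25 days = February 6, 2027.
Adding 41 calendar days to February 6, 2027 gives March 19, 2027, which is the date on which the repair-or-replace obligation becomes due.

March 19, 2027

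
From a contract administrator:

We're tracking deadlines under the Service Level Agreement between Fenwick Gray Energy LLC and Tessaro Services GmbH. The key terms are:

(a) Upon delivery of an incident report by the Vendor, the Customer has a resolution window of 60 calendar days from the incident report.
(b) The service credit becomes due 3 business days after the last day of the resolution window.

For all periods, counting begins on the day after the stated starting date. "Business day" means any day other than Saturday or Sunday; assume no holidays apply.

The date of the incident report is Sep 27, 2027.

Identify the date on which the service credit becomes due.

Dec 1, 2027

Adding 60 calendar days to Sep 27, 2027 gives Nov 26, 2027, which is the last day of the resolution window.
The date on which the service credit becomes due: 3 business days after Friday, Nov 26, 2027, skipping weekends — Nov 29, Nov 30, Dec 1 — lands on Wednesday, Dec 1, 2027.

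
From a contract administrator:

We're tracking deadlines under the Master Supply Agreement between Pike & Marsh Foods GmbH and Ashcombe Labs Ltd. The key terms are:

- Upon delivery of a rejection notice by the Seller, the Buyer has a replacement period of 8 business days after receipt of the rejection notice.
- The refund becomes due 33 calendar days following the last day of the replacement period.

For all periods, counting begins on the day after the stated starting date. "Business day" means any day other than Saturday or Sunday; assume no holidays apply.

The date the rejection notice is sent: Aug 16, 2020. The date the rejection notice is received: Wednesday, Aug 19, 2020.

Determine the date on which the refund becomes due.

The last day of the replacement period: counting 8 business days from Wednesday, Aug 19, 2020 (Aug 20, Aug 21, Aug 24, Aug 25, Aug 26, Aug 27, Aug 28, Aug 31, skipping weekends) reaches Monday, Aug 31, 2020.
The date on which the refund becomes due: Aug 31, 2020 + 33 days = Oct 3, 2020.

Oct 3, 2020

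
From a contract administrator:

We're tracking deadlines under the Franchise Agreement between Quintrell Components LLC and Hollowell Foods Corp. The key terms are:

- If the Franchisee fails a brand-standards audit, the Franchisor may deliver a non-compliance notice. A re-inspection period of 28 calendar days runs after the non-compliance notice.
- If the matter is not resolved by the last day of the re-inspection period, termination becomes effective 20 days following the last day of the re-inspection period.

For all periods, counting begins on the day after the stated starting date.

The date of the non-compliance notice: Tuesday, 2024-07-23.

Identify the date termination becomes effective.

2024-09-09

The last day of the re-inspection period: 28 calendar days after 2024-07-23 is 2024-08-20.
Adding 20 calendar days to 2024-08-20 gives 2024-09-09, which is the date termination becomes effective.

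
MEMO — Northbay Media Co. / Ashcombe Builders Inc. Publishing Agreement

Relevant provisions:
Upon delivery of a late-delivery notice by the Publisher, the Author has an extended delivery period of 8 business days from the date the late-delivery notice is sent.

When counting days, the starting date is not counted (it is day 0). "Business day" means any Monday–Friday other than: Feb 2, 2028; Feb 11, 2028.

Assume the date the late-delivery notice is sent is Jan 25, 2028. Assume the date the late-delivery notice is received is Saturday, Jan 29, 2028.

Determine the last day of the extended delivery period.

The last day of the extended delivery period: counting 8 business days from Tuesday, Jan 25, 2028 (Jan 26, Jan 27, Jan 28, Jan 31, Feb 1, Feb 3, Feb 4, Feb 7, skipping weekends and the listed holiday on Feb 2) reaches Monday, Feb 7, 2028.

Feb 7, 2028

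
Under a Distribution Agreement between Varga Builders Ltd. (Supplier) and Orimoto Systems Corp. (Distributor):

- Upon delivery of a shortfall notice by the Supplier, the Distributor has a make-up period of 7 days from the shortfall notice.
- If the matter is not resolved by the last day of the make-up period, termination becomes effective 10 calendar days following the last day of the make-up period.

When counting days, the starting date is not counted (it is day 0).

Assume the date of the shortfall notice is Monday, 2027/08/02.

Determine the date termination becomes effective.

2027/08/19

The last day of the make-up period: 2027/08/02 + 7 days = 2027/08/09.
The date termination becomes effective: 10 calendar days after 2027/08/09 is 2027/08/19.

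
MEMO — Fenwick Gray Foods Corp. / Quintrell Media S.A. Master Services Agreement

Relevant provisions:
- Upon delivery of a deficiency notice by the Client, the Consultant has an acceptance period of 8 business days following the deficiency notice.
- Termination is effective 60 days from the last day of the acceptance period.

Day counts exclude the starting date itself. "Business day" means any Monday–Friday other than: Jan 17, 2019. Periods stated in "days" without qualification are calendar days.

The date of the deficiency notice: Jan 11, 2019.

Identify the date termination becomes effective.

The last day of the acceptance period: counting 8 business days from Friday, Jan 11, 2019 (Jan 14, Jan 15, Jan 16, Jan 18, Jan 21, Jan 22, Jan 23, Jan 24, skipping weekends and the listed holiday on Jan 17) reaches Thursday, Jan 24, 2019.
The date termination becomes effective: 60 calendar days after Jan 24, 2019 is Mar 25, 2019.

Mar 25, 2019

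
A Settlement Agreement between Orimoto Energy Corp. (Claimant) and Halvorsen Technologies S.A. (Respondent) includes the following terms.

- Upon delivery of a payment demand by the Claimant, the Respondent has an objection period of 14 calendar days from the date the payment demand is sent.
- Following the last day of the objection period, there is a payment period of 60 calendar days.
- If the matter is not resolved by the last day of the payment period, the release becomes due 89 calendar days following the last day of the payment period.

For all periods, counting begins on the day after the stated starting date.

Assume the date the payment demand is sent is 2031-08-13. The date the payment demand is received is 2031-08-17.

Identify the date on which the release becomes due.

2032-01-23

Adding 14 calendar days to 2031-08-13 gives 2031-08-27, which is the last day of the objection period.
The last day of the payment period: 60 calendar days after 2031-08-27 is 2031-10-26.
Adding 89 calendar days to 2031-10-26 gives 2032-01-23, which is the date on which the release becomes due.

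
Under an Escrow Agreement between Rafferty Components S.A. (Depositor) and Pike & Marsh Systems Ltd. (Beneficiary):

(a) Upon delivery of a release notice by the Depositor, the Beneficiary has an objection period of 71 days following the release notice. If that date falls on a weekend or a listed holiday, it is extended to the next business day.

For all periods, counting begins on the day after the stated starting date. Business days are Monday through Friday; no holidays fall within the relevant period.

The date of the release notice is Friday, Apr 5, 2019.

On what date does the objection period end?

Jun 17, 2019

The last day of the objection period: Apr 5, 2019 + 71 days = Jun 15, 2019. That falls on a Saturday, so it rolls to the next business day, Monday, Jun 17, 2019.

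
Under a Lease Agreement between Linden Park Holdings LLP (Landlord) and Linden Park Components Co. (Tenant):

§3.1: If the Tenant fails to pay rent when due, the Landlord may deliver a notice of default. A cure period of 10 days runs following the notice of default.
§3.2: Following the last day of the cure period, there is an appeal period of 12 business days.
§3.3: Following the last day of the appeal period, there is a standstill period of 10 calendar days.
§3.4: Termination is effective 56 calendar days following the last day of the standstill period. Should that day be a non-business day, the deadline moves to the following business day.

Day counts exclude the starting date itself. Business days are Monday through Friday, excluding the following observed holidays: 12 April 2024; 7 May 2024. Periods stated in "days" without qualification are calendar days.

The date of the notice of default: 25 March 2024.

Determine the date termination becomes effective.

The last day of the cure period: 10 calendar days after 25 March 2024 is 4 April 2024.
The last day of the appeal period: counting 12 business days from Thursday, 4 April 2024 (Apr 5, Apr 8, Apr 9, Apr 10, …, Apr 19, Apr 22, Apr 23, skipping weekends and the listed holiday on Apr 12) reaches Tuesday, 23 April 2024.
Adding 10 calendar days to 23 April 2024 gives 3 May 2024, which is the last day of the standstill period.
Adding 56 calendar days to 3 May 2024 gives 28 June 2024, which is the date termination becomes effective. 28 June 2024 is a Friday and is not a listed holiday, so no roll-forward applies.

28 June 2024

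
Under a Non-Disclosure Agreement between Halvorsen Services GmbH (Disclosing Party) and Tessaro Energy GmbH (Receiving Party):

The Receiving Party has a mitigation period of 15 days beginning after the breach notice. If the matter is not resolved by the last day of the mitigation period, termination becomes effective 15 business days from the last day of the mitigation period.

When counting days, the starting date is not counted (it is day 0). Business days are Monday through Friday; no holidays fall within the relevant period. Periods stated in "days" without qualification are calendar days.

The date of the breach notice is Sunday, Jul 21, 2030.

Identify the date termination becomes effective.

The last day of the mitigation period: 15 calendar days after Jul 21, 2030 is Aug 5, 2030.
The date termination becomes effective: counting 15 business days from Monday, Aug 5, 2030 (Aug 6, Aug 7, Aug 8, Aug 9, …, Aug 22, Aug 23, Aug 26, skipping weekends) reaches Monday, Aug 26, 2030.

Aug 26, 2030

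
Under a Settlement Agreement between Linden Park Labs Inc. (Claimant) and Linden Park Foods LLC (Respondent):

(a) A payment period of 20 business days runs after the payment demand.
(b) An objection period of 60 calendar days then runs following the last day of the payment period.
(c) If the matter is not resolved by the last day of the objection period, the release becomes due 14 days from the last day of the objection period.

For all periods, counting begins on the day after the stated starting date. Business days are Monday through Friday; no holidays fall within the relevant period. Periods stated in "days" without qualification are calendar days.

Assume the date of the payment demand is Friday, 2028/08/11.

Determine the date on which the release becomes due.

2028/11/21

From Friday, 2028/08/11, 20 business days (Aug 14, Aug 15, Aug 16, Aug 17, …, Sep 6, Sep 7, Sep 8, skipping weekends) brings us to Friday, 2028/09/08, which is the last day of the payment period.
Adding 60 calendar days to 2028/09/08 gives 2028/11/07, which is the last day of the objection period.
Adding 14 calendar days to 2028/11/07 gives 2028/11/21, which is the date on which the release becomes due.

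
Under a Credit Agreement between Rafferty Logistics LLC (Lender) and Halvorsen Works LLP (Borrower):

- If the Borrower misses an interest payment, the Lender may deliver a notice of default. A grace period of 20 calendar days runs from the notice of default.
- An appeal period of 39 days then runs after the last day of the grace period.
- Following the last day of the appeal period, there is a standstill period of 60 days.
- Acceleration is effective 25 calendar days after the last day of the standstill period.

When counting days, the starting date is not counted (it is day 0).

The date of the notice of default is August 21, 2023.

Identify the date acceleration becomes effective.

The last day of the grace period: 20 calendar days after August 21, 2023 is September 10, 2023.
Adding 39 calendar days to September 10, 2023 gives October 19, 2023, which is the last day of the appeal period.
The last day of the standstill period: 60 calendar days after October 19, 2023 is December 18, 2023.
The date acceleration becomes effective: December 18, 2023 + 25 days = January 12, 2024.

January 12, 2024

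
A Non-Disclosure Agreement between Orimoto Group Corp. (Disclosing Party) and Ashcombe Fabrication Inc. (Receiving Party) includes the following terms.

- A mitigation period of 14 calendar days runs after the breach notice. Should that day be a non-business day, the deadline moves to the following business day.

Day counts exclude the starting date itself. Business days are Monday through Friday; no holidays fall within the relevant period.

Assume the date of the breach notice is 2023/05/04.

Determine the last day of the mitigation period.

2023/05/18

The last day of the mitigation period: 14 calendar days after 2023/05/04 is 2023/05/18. 2023/05/18 is a Thursday, so no roll-forward applies.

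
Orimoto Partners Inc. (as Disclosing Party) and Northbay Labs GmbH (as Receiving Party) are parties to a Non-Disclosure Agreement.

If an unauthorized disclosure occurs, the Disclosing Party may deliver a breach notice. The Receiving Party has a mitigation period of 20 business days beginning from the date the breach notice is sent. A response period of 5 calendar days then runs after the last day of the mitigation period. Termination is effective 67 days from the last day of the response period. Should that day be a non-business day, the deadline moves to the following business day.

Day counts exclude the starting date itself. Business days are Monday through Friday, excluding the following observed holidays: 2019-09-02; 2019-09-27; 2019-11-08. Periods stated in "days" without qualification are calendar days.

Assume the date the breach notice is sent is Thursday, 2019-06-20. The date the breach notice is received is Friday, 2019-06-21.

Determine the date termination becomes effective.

2019-09-30

The last day of the mitigation period: 20 business days after Thursday, 2019-06-20, skipping weekends — Jun 21, Jun 24, Jun 25, Jun 26, …, Jul 16, Jul 17, Jul 18 — lands on Thursday, 2019-07-18.
Adding 5 calendar days to 2019-07-18 gives 2019-07-23, which is the last day of the response period.
Adding 67 calendar days to 2019-07-23 gives 2019-09-28, which is the date termination becomes effective. That falls on a Saturday, so it rolls to the next business day, Monday, 2019-09-30.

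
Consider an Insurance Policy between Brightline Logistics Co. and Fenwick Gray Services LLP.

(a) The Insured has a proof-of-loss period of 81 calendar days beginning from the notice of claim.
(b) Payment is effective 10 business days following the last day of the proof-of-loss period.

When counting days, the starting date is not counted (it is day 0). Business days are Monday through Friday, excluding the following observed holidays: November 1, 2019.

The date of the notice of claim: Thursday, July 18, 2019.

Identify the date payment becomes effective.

October 21, 2019

The last day of the proof-of-loss period: 81 calendar days after July 18, 2019 is October 7, 2019.
The date payment becomes effective: 10 business days after Monday, October 7, 2019, skipping weekends — Oct 8, Oct 9, Oct 10, Oct 11, Oct 14, Oct 15, Oct 16, Oct 17, Oct 18, Oct 21 — lands on Monday, October 21, 2019.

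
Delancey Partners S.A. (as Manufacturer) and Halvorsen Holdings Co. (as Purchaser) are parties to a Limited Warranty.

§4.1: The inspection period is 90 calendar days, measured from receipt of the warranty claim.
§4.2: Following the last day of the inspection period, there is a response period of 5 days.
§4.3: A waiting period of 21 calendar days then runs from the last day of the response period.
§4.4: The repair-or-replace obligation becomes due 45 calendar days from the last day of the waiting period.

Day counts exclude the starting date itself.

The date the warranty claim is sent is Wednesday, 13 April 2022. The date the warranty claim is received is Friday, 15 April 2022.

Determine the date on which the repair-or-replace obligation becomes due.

23 September 2022

Adding 90 calendar days to 15 April 2022 gives 14 July 2022, which is the last day of the inspection period.
Adding 5 calendar days to 14 July 2022 gives 19 July 2022, which is the last day of the response period.
Adding 21 calendar days to 19 July 2022 gives 9 August 2022, which is the last day of the waiting period.
The date on which the repair-or-replace obligation becomes due: 45 calendar days after 9 August 2022 is 23 September 2022.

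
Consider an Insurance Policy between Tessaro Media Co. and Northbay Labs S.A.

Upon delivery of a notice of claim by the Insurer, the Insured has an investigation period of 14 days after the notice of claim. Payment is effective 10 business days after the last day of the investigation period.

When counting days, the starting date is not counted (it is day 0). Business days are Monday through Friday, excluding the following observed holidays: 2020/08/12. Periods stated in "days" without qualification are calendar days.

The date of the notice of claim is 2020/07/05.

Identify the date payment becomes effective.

The last day of the investigation period: 2020/07/05 + 14 days = 2020/07/19.
The date payment becomes effective: counting 10 business days from Sunday, 2020/07/19 (Jul 20, Jul 21, Jul 22, Jul 23, Jul 24, Jul 27, Jul 28, Jul 29, Jul 30, Jul 31, skipping weekends) reaches Friday, 2020/07/31.

2020/07/31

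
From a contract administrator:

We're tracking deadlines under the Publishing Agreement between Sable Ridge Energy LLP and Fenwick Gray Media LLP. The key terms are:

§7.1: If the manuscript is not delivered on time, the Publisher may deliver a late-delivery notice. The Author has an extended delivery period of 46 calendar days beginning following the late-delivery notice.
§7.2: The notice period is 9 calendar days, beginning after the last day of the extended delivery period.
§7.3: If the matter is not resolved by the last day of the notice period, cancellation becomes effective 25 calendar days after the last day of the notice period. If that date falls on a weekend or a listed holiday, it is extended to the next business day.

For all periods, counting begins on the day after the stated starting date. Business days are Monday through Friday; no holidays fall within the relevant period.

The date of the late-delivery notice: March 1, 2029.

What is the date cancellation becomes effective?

May 21, 2029

The last day of the extended delivery period: March 1, 2029 + 46 days = April 16, 2029.
The last day of the notice period: 9 calendar days after April 16, 2029 is April 25, 2029.
The date cancellation becomes effective: 25 calendar days after April 25, 2029 is May 20, 2029. That falls on a Sunday, so it rolls to the next business day, Monday, May 21, 2029.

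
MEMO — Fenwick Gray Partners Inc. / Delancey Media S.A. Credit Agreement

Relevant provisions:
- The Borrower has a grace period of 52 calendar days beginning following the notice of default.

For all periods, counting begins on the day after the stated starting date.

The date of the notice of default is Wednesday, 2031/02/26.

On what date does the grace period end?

2031/04/19

The last day of the grace period: 52 calendar days after 2031/02/26 is 2031/04/19.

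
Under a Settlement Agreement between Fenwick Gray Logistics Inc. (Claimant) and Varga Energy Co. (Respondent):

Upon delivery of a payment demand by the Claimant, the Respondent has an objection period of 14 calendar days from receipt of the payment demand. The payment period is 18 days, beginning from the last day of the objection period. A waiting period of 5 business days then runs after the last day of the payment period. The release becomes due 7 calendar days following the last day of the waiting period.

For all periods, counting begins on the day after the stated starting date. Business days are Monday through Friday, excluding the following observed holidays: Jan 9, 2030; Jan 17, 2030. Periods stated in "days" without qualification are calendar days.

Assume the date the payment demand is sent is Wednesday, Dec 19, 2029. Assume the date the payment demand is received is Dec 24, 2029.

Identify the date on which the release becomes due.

Feb 8, 2030

The last day of the objection period: 14 calendar days after Dec 24, 2029 is Jan 7, 2030.
The last day of the payment period: 18 calendar days after Jan 7, 2030 is Jan 25, 2030.
From Friday, Jan 25, 2030, 5 business days (Jan 28, Jan 29, Jan 30, Jan 31, Feb 1, skipping weekends) brings us to Friday, Feb 1, 2030, which is the last day of the waiting period.
The date on which the release becomes due: 7 calendar days after Feb 1, 2030 is Feb 8, 2030.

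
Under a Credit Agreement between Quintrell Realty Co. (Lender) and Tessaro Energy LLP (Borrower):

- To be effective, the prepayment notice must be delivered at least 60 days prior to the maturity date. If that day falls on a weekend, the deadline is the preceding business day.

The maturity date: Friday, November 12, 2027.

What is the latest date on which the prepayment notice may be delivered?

Counting back 60 calendar days from November 12, 2027 gives September 13, 2027. That is a Monday, so no adjustment is needed.

September 13, 2027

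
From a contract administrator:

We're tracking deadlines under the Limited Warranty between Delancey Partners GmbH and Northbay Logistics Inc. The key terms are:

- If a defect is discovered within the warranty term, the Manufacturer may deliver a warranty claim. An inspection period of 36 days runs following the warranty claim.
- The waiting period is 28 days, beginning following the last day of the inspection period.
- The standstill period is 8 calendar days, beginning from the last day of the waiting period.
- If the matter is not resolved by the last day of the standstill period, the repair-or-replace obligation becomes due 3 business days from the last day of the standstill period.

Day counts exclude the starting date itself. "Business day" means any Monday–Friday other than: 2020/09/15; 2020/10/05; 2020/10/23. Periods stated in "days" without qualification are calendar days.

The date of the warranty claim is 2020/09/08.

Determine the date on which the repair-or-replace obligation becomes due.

Adding 36 calendar days to 2020/09/08 gives 2020/10/14, which is the last day of the inspection period.
The last day of the waiting period: 28 calendar days after 2020/10/14 is 2020/11/11.
Adding 8 calendar days to 2020/11/11 gives 2020/11/19, which is the last day of the standstill period.
The date on which the repair-or-replace obligation becomes due: counting 3 business days from Thursday, 2020/11/19 (Nov 20, Nov 23, Nov 24, skipping weekends) reaches Tuesday, 2020/11/24.

2020/11/24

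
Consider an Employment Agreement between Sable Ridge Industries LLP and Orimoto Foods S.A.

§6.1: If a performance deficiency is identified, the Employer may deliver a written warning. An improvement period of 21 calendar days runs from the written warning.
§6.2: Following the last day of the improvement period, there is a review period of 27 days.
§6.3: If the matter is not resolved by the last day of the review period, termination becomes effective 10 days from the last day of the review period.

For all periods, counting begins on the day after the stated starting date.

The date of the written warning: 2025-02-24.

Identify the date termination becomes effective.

2025-04-23

Adding 21 calendar days to 2025-02-24 gives 2025-03-17, which is the last day of the improvement period.
The last day of the review period: 27 calendar days after 2025-03-17 is 2025-04-13.
The date termination becomes effective: 2025-04-13 + 10 days = 2025-04-23.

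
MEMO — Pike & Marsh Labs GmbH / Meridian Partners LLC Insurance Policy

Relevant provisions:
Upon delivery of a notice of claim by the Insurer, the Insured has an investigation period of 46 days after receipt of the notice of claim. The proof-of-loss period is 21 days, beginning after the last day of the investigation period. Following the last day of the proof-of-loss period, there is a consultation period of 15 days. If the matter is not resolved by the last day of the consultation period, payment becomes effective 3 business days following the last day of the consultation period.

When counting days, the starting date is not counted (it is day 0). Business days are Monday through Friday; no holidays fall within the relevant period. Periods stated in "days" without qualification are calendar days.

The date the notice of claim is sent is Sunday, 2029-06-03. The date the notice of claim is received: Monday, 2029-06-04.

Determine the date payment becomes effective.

The last day of the investigation period: 2029-06-04 + 46 days = 2029-07-20.
Adding 21 calendar days to 2029-07-20 gives 2029-08-10, which is the last day of the proof-of-loss period.
Adding 15 calendar days to 2029-08-10 gives 2029-08-25, which is the last day of the consultation period.
The date payment becomes effective: counting 3 business days from Saturday, 2029-08-25 (Aug 27, Aug 28, Aug 29, skipping weekends) reaches Wednesday, 2029-08-29.

2029-08-29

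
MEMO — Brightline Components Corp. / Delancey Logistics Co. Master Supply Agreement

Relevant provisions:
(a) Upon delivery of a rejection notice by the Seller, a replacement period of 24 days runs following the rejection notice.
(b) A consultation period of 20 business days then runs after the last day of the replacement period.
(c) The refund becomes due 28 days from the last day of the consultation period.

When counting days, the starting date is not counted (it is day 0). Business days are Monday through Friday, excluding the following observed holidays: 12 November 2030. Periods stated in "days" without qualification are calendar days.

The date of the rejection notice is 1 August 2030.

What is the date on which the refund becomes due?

18 October 2030

Adding 24 calendar days to 1 August 2030 gives 25 August 2030, which is the last day of the replacement period.
The last day of the consultation period: 20 business days after Sunday, 25 August 2030, skipping weekends — Aug 26, Aug 27, Aug 28, Aug 29, …, Sep 18, Sep 19, Sep 20 — lands on Friday, 20 September 2030.
The date on which the refund becomes due: 28 calendar days after 20 September 2030 is 18 October 2030.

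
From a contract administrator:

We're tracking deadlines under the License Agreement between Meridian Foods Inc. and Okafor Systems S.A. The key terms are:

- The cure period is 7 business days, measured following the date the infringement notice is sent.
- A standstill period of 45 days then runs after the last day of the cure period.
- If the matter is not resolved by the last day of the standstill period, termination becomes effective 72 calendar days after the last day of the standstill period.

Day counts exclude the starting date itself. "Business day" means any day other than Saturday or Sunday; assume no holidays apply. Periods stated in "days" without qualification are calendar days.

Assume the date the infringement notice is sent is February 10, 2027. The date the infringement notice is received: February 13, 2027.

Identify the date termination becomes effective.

The last day of the cure period: 7 business days after Wednesday, February 10, 2027, skipping weekends — Feb 11, Feb 12, Feb 15, Feb 16, Feb 17, Feb 18, Feb 19 — lands on Friday, February 19, 2027.
Adding 45 calendar days to February 19, 2027 gives April 5, 2027, which is the last day of the standstill period.
Adding 72 calendar days to April 5, 2027 gives June 16, 2027, which is the date termination becomes effective.

June 16, 2027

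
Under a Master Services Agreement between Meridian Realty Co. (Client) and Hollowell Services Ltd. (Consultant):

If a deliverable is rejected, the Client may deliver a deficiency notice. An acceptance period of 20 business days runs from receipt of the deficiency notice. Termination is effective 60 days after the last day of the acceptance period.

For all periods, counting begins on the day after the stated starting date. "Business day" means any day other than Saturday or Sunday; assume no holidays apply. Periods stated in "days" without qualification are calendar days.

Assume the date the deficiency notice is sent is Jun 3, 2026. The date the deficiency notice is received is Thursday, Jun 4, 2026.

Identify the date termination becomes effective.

Aug 31, 2026

The last day of the acceptance period: counting 20 business days from Thursday, Jun 4, 2026 (Jun 5, Jun 8, Jun 9, Jun 10, …, Jun 30, Jul 1, Jul 2, skipping weekends) reaches Thursday, Jul 2, 2026.
The date termination becomes effective: 60 calendar days after Jul 2, 2026 is Aug 31, 2026.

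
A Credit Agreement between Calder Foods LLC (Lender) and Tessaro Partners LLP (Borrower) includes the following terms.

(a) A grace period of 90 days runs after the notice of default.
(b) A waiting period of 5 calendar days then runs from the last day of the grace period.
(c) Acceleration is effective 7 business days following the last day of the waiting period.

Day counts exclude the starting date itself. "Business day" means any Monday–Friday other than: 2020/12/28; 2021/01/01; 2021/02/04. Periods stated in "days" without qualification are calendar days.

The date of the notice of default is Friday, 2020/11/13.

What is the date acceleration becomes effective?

2021/02/25

The last day of the grace period: 90 calendar days after 2020/11/13 is 2021/02/11.
The last day of the waiting period: 5 calendar days after 2021/02/11 is 2021/02/16.
The date acceleration becomes effective: counting 7 business days from Tuesday, 2021/02/16 (Feb 17, Feb 18, Feb 19, Feb 22, Feb 23, Feb 24, Feb 25, skipping weekends) reaches Thursday, 2021/02/25.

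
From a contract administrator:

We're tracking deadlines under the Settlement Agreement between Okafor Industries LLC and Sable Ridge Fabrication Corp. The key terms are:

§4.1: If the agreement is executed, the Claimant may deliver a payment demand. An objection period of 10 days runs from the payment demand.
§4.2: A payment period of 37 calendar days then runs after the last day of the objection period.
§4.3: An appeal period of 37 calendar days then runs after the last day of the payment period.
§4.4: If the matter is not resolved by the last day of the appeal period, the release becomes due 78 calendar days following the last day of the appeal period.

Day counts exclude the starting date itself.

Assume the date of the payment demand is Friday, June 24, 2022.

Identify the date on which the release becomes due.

December 3, 2022

The last day of the objection period: 10 calendar days after June 24, 2022 is July 4, 2022.
Adding 37 calendar days to July 4, 2022 gives August 10, 2022, which is the last day of the payment period.
The last day of the appeal period: 37 calendar days after August 10, 2022 is September 16, 2022.
Adding 78 calendar days to September 16, 2022 gives December 3, 2022, which is the date on which the release becomes due.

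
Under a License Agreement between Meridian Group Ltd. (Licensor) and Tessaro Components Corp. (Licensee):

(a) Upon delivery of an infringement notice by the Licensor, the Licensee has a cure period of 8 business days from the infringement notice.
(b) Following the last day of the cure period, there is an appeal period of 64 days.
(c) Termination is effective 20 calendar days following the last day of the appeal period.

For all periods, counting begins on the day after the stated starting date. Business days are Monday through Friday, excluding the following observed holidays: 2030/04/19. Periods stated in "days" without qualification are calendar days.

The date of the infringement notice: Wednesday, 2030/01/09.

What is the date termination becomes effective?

2030/04/15

The last day of the cure period: 8 business days after Wednesday, 2030/01/09, skipping weekends — Jan 10, Jan 11, Jan 14, Jan 15, Jan 16, Jan 17, Jan 18, Jan 21 — lands on Monday, 2030/01/21.
The last day of the appeal period: 2030/01/21 + 64 days = 2030/03/26.
Adding 20 calendar days to 2030/03/26 gives 2030/04/15, which is the date termination becomes effective.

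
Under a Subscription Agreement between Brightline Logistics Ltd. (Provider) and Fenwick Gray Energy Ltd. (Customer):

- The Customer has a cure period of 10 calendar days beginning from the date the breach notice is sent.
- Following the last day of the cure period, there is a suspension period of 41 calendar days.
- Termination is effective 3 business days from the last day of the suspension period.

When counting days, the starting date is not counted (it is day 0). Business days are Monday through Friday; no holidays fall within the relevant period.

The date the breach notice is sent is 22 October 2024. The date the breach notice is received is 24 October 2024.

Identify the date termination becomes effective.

The last day of the cure period: 10 calendar days after 22 October 2024 is 1 November 2024.
Adding 41 calendar days to 1 November 2024 gives 12 December 2024, which is the last day of the suspension period.
From Thursday, 12 December 2024, 3 business days (Dec 13, Dec 16, Dec 17, skipping weekends) brings us to Tuesday, 17 December 2024, which is the date termination becomes effective.

17 December 2024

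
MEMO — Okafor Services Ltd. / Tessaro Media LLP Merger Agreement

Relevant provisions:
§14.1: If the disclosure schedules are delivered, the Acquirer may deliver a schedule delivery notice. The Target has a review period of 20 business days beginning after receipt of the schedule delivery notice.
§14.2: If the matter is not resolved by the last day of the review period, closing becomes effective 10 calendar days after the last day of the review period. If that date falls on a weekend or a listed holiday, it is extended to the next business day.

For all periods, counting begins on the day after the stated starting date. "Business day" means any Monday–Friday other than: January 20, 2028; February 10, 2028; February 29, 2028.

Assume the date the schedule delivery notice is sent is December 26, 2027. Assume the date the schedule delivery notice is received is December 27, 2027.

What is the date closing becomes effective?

The last day of the review period: 20 business days after Monday, December 27, 2027, skipping weekends and the listed holiday on Jan 20 — Dec 28, Dec 29, Dec 30, Dec 31, …, Jan 21, Jan 24, Jan 25 — lands on Tuesday, January 25, 2028.
The date closing becomes effective: January 25, 2028 + 10 days = February 4, 2028. February 4, 2028 is a Friday and is not a listed holiday, so no roll-forward applies.

February 4, 2028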